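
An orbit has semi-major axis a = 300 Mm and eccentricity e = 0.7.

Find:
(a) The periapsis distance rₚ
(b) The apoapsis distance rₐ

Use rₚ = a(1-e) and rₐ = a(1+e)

Convert to SI: a = 300 Mm = 3e+08 m.
(a) rₚ = a(1 − e) = 3e+08 · (1 − 0.7) = 3e+08 · 0.3 ≈ 9e+07 m = 90 Mm.
(b) rₐ = a(1 + e) = 3e+08 · (1 + 0.7) = 3e+08 · 1.7 ≈ 5.1e+08 m = 510 Mm.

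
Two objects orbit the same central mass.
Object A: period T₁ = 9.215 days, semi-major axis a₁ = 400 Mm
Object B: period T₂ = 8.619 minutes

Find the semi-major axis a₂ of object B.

Convert to SI: T₁ = 9.215 days = 796176 s; a₁ = 400 Mm = 4e+08 m; T₂ = 8.619 minutes = 517.14 s.
Kepler's third law: (T₁/T₂)² = (a₁/a₂)³ ⇒ a₂ = a₁ · (T₂/T₁)^(2/3).
T₂/T₁ = 517.14 / 796176 = 0.00064953.
a₂ = 4e+08 · (0.00064953)^(2/3) m ≈ 3e+06 m = 3 Mm.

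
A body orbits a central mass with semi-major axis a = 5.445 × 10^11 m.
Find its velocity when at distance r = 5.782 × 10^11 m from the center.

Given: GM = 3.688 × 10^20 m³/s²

Vis-viva: v = √(GM · (2/r − 1/a)).
2/r − 1/a = 2/5.782e+11 − 1/5.445e+11 = 1.62246e-12 m⁻¹.
v = √(3.688e+20 · 1.62246e-12) m/s ≈ 2.446e+04 m/s = 24.46 km/s.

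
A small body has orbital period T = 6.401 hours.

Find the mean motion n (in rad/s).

Convert to SI: T = 6.401 hours = 23043.6 s.
n = 2π / T.
n = 2π / 23043.6 s ≈ 0.0002727 rad/s.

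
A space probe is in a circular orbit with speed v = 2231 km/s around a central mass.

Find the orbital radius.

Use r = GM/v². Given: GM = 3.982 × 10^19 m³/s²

Convert to SI: v = 2231 km/s = 2.231e+06 m/s.
For a circular orbit, v² = GM / r, so r = GM / v².
r = 3.982e+19 / (2.231e+06)² m ≈ 8e+06 m = 8 Mm.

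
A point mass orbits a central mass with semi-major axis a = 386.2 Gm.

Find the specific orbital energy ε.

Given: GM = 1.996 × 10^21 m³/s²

Convert to SI: a = 386.2 Gm = 3.862e+11 m.
ε = −GM / (2a).
ε = −1.996e+21 / (2 · 3.862e+11) J/kg ≈ -2.584e+09 J/kg = -2.584 GJ/kg.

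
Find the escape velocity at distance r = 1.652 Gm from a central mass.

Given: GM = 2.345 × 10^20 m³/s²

Convert to SI: r = 1.652 Gm = 1.652e+09 m.
Escape velocity comes from setting total energy to zero: ½v² − GM/r = 0 ⇒ v_esc = √(2GM / r).
v_esc = √(2 · 2.345e+20 / 1.652e+09) m/s ≈ 5.328e+05 m/s = 532.8 km/s.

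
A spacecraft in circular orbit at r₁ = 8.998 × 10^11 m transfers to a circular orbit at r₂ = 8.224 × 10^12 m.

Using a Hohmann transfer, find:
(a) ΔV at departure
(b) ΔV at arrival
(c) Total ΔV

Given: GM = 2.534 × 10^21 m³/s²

Transfer semi-major axis: a_t = (r₁ + r₂)/2 = (8.998e+11 + 8.224e+12)/2 = 4.5619e+12 m.
Circular speeds: v₁ = √(GM/r₁) = 53067.7 m/s, v₂ = √(GM/r₂) = 17553.4 m/s.
Transfer speeds (vis-viva v² = GM(2/r − 1/a_t)): v₁ᵗ = 71252.3 m/s, v₂ᵗ = 7795.82 m/s.
(a) ΔV₁ = |v₁ᵗ − v₁| ≈ 1.818e+04 m/s = 18.18 km/s.
(b) ΔV₂ = |v₂ − v₂ᵗ| ≈ 9758 m/s = 9.758 km/s.
(c) ΔV_total = ΔV₁ + ΔV₂ ≈ 2.794e+04 m/s = 27.94 km/s.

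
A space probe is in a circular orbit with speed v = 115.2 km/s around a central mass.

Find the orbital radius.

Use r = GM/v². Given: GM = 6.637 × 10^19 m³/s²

Convert to SI: v = 115.2 km/s = 115200 m/s.
For a circular orbit, v² = GM / r, so r = GM / v².
r = 6.637e+19 / (115200)² m ≈ 5.001e+09 m = 5.001 Gm.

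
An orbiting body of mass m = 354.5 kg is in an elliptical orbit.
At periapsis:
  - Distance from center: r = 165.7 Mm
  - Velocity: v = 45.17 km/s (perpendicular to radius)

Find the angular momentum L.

Convert to SI: r = 165.7 Mm = 1.657e+08 m; v = 45.17 km/s = 45170 m/s.
Since v is perpendicular to r, L = m · v · r.
L = 354.5 · 45170 · 1.657e+08 kg·m²/s ≈ 2.653e+15 kg·m²/s.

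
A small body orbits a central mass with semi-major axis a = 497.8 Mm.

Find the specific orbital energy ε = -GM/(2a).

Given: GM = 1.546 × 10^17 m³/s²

Convert to SI: a = 497.8 Mm = 4.978e+08 m.
ε = −GM / (2a).
ε = −1.546e+17 / (2 · 4.978e+08) J/kg ≈ -1.553e+08 J/kg = -155.3 MJ/kg.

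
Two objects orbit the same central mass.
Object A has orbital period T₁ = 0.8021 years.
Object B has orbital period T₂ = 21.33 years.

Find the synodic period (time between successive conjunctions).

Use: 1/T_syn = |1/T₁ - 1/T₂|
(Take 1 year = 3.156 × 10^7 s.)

Convert to SI: T₁ = 0.8021 years = 2.53143e+07 s; T₂ = 21.33 years = 6.73175e+08 s.
T_syn = |T₁ · T₂ / (T₁ − T₂)|.
T_syn = |2.53143e+07 · 6.73175e+08 / (2.53143e+07 − 6.73175e+08)| s ≈ 2.63e+07 s = 0.8334 years.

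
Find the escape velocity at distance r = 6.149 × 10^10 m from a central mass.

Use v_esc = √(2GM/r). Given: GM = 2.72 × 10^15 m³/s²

Escape velocity comes from setting total energy to zero: ½v² − GM/r = 0 ⇒ v_esc = √(2GM / r).
v_esc = √(2 · 2.72e+15 / 6.149e+10) m/s ≈ 297.4 m/s = 297.4 m/s.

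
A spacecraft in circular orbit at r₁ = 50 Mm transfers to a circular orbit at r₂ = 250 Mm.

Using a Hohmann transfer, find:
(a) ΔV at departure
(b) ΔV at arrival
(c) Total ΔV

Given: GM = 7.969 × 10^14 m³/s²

Convert to SI: r₁ = 50 Mm = 5e+07 m; r₂ = 250 Mm = 2.5e+08 m.
Transfer semi-major axis: a_t = (r₁ + r₂)/2 = (5e+07 + 2.5e+08)/2 = 1.5e+08 m.
Circular speeds: v₁ = √(GM/r₁) = 3992.24 m/s, v₂ = √(GM/r₂) = 1785.39 m/s.
Transfer speeds (vis-viva v² = GM(2/r − 1/a_t)): v₁ᵗ = 5153.96 m/s, v₂ᵗ = 1030.79 m/s.
(a) ΔV₁ = |v₁ᵗ − v₁| ≈ 1162 m/s = 1.162 km/s.
(b) ΔV₂ = |v₂ − v₂ᵗ| ≈ 754.6 m/s = 754.6 m/s.
(c) ΔV_total = ΔV₁ + ΔV₂ ≈ 1916 m/s = 1.916 km/s.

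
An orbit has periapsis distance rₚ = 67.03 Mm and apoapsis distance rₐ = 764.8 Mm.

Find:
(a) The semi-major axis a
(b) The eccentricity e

Convert to SI: rₚ = 67.03 Mm = 6.703e+07 m; rₐ = 764.8 Mm = 7.648e+08 m.
(a) a = (rₚ + rₐ) / 2 = (6.703e+07 + 7.648e+08) / 2 ≈ 4.159e+08 m = 415.9 Mm.
(b) e = (rₐ − rₚ) / (rₐ + rₚ) = (7.648e+08 − 6.703e+07) / (7.648e+08 + 6.703e+07) ≈ 0.8388.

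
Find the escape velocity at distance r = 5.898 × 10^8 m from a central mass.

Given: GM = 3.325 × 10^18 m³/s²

Escape velocity comes from setting total energy to zero: ½v² − GM/r = 0 ⇒ v_esc = √(2GM / r).
v_esc = √(2 · 3.325e+18 / 5.898e+08) m/s ≈ 1.062e+05 m/s = 106.2 km/s.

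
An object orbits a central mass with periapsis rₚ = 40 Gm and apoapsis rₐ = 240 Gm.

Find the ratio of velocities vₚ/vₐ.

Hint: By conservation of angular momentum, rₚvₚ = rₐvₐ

Convert to SI: rₚ = 40 Gm = 4e+10 m; rₐ = 240 Gm = 2.4e+11 m.
Conservation of angular momentum gives rₚvₚ = rₐvₐ, so vₚ/vₐ = rₐ/rₚ.
vₚ/vₐ = 2.4e+11 / 4e+10 ≈ 6.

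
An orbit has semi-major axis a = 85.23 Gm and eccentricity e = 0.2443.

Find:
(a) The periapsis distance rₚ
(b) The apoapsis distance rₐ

Convert to SI: a = 85.23 Gm = 8.523e+10 m.
(a) rₚ = a(1 − e) = 8.523e+10 · (1 − 0.2443) = 8.523e+10 · 0.7557 ≈ 6.441e+10 m = 64.41 Gm.
(b) rₐ = a(1 + e) = 8.523e+10 · (1 + 0.2443) = 8.523e+10 · 1.2443 ≈ 1.061e+11 m = 106.1 Gm.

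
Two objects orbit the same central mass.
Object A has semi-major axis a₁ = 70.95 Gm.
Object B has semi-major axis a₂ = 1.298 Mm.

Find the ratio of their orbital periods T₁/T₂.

Convert to SI: a₁ = 70.95 Gm = 7.095e+10 m; a₂ = 1.298 Mm = 1.298e+06 m.
From Kepler's third law, (T₁/T₂)² = (a₁/a₂)³, so T₁/T₂ = (a₁/a₂)^(3/2).
a₁/a₂ = 7.095e+10 / 1.298e+06 = 54661.
T₁/T₂ = (54661)^(3/2) ≈ 1.278e+07.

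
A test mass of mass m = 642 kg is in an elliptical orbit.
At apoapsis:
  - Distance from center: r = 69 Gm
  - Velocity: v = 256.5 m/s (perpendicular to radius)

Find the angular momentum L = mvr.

Convert to SI: r = 69 Gm = 6.9e+10 m.
Since v is perpendicular to r, L = m · v · r.
L = 642 · 256.5 · 6.9e+10 kg·m²/s ≈ 1.136e+16 kg·m²/s.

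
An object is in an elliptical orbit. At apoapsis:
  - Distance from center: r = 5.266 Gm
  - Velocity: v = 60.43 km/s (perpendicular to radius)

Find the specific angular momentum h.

Convert to SI: r = 5.266 Gm = 5.266e+09 m; v = 60.43 km/s = 60430 m/s.
With v perpendicular to r, h = r · v.
h = 5.266e+09 · 60430 m²/s ≈ 3.182e+14 m²/s.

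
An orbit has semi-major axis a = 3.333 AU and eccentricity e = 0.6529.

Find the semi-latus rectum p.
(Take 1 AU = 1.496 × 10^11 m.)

Convert to SI: a = 3.333 AU = 4.98617e+11 m.
p = a (1 − e²).
p = 4.98617e+11 · (1 − (0.6529)²) = 4.98617e+11 · 0.573722 ≈ 2.861e+11 m = 1.912 AU.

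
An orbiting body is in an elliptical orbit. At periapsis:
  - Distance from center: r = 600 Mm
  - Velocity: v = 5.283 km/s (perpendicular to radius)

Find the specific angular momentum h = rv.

Convert to SI: r = 600 Mm = 6e+08 m; v = 5.283 km/s = 5283 m/s.
With v perpendicular to r, h = r · v.
h = 6e+08 · 5283 m²/s ≈ 3.17e+12 m²/s.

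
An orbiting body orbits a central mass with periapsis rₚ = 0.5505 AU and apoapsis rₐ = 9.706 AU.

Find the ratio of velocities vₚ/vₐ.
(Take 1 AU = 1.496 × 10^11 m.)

Convert to SI: rₚ = 0.5505 AU = 8.23548e+10 m; rₐ = 9.706 AU = 1.45202e+12 m.
Conservation of angular momentum gives rₚvₚ = rₐvₐ, so vₚ/vₐ = rₐ/rₚ.
vₚ/vₐ = 1.45202e+12 / 8.23548e+10 ≈ 17.63.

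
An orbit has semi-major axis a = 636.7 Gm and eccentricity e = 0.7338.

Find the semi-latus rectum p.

Convert to SI: a = 636.7 Gm = 6.367e+11 m.
p = a (1 − e²).
p = 6.367e+11 · (1 − (0.7338)²) = 6.367e+11 · 0.461538 ≈ 2.939e+11 m = 293.9 Gm.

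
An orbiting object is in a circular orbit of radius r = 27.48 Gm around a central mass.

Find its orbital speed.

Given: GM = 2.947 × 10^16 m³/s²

Convert to SI: r = 27.48 Gm = 2.748e+10 m.
For a circular orbit, gravity supplies the centripetal force, so v = √(GM / r).
v = √(2.947e+16 / 2.748e+10) m/s ≈ 1036 m/s = 1.036 km/s.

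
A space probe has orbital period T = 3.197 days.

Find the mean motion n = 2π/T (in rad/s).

Convert to SI: T = 3.197 days = 276221 s.
n = 2π / T.
n = 2π / 276221 s ≈ 2.275e-05 rad/s.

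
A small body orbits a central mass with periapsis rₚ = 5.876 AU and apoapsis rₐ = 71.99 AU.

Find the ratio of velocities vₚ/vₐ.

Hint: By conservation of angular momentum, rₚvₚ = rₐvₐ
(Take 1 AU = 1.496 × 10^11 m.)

Convert to SI: rₚ = 5.876 AU = 8.7905e+11 m; rₐ = 71.99 AU = 1.07697e+13 m.
Conservation of angular momentum gives rₚvₚ = rₐvₐ, so vₚ/vₐ = rₐ/rₚ.
vₚ/vₐ = 1.07697e+13 / 8.7905e+11 ≈ 12.25.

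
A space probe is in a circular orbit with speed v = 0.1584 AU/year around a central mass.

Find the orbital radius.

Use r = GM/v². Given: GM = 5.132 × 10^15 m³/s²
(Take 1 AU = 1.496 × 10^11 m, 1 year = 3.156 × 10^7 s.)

Convert to SI: v = 0.1584 AU/year = 750.844 m/s.
For a circular orbit, v² = GM / r, so r = GM / v².
r = 5.132e+15 / (750.844)² m ≈ 9.103e+09 m = 0.06085 AU.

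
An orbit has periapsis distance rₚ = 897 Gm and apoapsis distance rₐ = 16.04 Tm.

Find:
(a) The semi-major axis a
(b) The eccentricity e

Convert to SI: rₚ = 897 Gm = 8.97e+11 m; rₐ = 16.04 Tm = 1.604e+13 m.
(a) a = (rₚ + rₐ) / 2 = (8.97e+11 + 1.604e+13) / 2 ≈ 8.468e+12 m = 8.469 Tm.
(b) e = (rₐ − rₚ) / (rₐ + rₚ) = (1.604e+13 − 8.97e+11) / (1.604e+13 + 8.97e+11) ≈ 0.8941.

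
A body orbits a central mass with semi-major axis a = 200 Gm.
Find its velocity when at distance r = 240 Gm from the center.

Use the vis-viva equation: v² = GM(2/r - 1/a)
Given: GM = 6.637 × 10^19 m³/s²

Convert to SI: a = 200 Gm = 2e+11 m; r = 240 Gm = 2.4e+11 m.
Vis-viva: v = √(GM · (2/r − 1/a)).
2/r − 1/a = 2/2.4e+11 − 1/2e+11 = 3.33333e-12 m⁻¹.
v = √(6.637e+19 · 3.33333e-12) m/s ≈ 1.487e+04 m/s = 14.87 km/s.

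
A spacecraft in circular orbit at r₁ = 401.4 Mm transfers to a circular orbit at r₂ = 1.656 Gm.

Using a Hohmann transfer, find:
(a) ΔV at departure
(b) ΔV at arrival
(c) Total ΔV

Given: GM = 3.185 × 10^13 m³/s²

Convert to SI: r₁ = 401.4 Mm = 4.014e+08 m; r₂ = 1.656 Gm = 1.656e+09 m.
Transfer semi-major axis: a_t = (r₁ + r₂)/2 = (4.014e+08 + 1.656e+09)/2 = 1.0287e+09 m.
Circular speeds: v₁ = √(GM/r₁) = 281.687 m/s, v₂ = √(GM/r₂) = 138.683 m/s.
Transfer speeds (vis-viva v² = GM(2/r − 1/a_t)): v₁ᵗ = 357.398 m/s, v₂ᵗ = 86.6301 m/s.
(a) ΔV₁ = |v₁ᵗ − v₁| ≈ 75.71 m/s = 75.71 m/s.
(b) ΔV₂ = |v₂ − v₂ᵗ| ≈ 52.05 m/s = 52.05 m/s.
(c) ΔV_total = ΔV₁ + ΔV₂ ≈ 127.8 m/s = 127.8 m/s.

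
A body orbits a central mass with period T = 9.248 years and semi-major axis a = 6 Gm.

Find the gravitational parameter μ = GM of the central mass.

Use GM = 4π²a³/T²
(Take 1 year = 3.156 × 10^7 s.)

Convert to SI: T = 9.248 years = 2.91867e+08 s; a = 6 Gm = 6e+09 m.
GM = 4π² · a³ / T².
GM = 4π² · (6e+09)³ / (2.91867e+08)² m³/s² ≈ 1.001e+14 m³/s² = 1.001 × 10^14 m³/s².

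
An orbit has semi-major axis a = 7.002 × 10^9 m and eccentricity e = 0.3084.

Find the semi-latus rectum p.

p = a (1 − e²).
p = 7.002e+09 · (1 − (0.3084)²) = 7.002e+09 · 0.904889 ≈ 6.336e+09 m = 6.336 × 10^9 m.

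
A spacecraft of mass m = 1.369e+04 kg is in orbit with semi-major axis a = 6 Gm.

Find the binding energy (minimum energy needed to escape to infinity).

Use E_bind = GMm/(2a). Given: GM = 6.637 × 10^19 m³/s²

Convert to SI: a = 6 Gm = 6e+09 m.
Total orbital energy is E = −GMm/(2a); binding energy is E_bind = −E = GMm/(2a).
E_bind = 6.637e+19 · 1.369e+04 / (2 · 6e+09) J ≈ 7.572e+13 J = 75.72 TJ.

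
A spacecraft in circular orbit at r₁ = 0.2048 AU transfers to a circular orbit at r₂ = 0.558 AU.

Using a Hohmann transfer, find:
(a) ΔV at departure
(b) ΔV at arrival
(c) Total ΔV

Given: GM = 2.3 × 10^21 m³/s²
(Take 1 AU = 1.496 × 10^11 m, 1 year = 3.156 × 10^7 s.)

Convert to SI: r₁ = 0.2048 AU = 3.06381e+10 m; r₂ = 0.558 AU = 8.34768e+10 m.
Transfer semi-major axis: a_t = (r₁ + r₂)/2 = (3.06381e+10 + 8.34768e+10)/2 = 5.70574e+10 m.
Circular speeds: v₁ = √(GM/r₁) = 273989 m/s, v₂ = √(GM/r₂) = 165990 m/s.
Transfer speeds (vis-viva v² = GM(2/r − 1/a_t)): v₁ᵗ = 331406 m/s, v₂ᵗ = 121634 m/s.
(a) ΔV₁ = |v₁ᵗ − v₁| ≈ 5.742e+04 m/s = 12.11 AU/year.
(b) ΔV₂ = |v₂ − v₂ᵗ| ≈ 4.436e+04 m/s = 9.357 AU/year.
(c) ΔV_total = ΔV₁ + ΔV₂ ≈ 1.018e+05 m/s = 21.47 AU/year.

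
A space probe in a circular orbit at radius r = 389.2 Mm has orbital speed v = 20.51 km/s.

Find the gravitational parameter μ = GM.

Convert to SI: r = 389.2 Mm = 3.892e+08 m; v = 20.51 km/s = 20510 m/s.
For a circular orbit v² = GM/r, so GM = v² · r.
GM = (20510)² · 3.892e+08 m³/s² ≈ 1.637e+17 m³/s² = 1.637 × 10^17 m³/s².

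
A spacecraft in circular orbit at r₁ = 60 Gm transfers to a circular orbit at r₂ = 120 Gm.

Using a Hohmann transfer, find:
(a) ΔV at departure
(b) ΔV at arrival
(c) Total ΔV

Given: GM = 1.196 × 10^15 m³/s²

Convert to SI: r₁ = 60 Gm = 6e+10 m; r₂ = 120 Gm = 1.2e+11 m.
Transfer semi-major axis: a_t = (r₁ + r₂)/2 = (6e+10 + 1.2e+11)/2 = 9e+10 m.
Circular speeds: v₁ = √(GM/r₁) = 141.185 m/s, v₂ = √(GM/r₂) = 99.8332 m/s.
Transfer speeds (vis-viva v² = GM(2/r − 1/a_t)): v₁ᵗ = 163.027 m/s, v₂ᵗ = 81.5135 m/s.
(a) ΔV₁ = |v₁ᵗ − v₁| ≈ 21.84 m/s = 21.84 m/s.
(b) ΔV₂ = |v₂ − v₂ᵗ| ≈ 18.32 m/s = 18.32 m/s.
(c) ΔV_total = ΔV₁ + ΔV₂ ≈ 40.16 m/s = 40.16 m/s.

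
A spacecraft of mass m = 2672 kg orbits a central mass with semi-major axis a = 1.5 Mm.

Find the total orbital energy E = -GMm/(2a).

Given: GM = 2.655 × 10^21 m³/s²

Convert to SI: a = 1.5 Mm = 1.5e+06 m.
E = −GMm / (2a).
E = −2.655e+21 · 2672 / (2 · 1.5e+06) J ≈ -2.365e+18 J = -2.365 EJ.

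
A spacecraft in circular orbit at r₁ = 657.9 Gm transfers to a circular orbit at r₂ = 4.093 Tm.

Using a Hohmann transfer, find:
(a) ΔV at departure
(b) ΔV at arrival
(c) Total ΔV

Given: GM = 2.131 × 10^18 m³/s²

Convert to SI: r₁ = 657.9 Gm = 6.579e+11 m; r₂ = 4.093 Tm = 4.093e+12 m.
Transfer semi-major axis: a_t = (r₁ + r₂)/2 = (6.579e+11 + 4.093e+12)/2 = 2.37545e+12 m.
Circular speeds: v₁ = √(GM/r₁) = 1799.75 m/s, v₂ = √(GM/r₂) = 721.557 m/s.
Transfer speeds (vis-viva v² = GM(2/r − 1/a_t)): v₁ᵗ = 2362.43 m/s, v₂ᵗ = 379.733 m/s.
(a) ΔV₁ = |v₁ᵗ − v₁| ≈ 562.7 m/s = 562.7 m/s.
(b) ΔV₂ = |v₂ − v₂ᵗ| ≈ 341.8 m/s = 341.8 m/s.
(c) ΔV_total = ΔV₁ + ΔV₂ ≈ 904.5 m/s = 904.5 m/s.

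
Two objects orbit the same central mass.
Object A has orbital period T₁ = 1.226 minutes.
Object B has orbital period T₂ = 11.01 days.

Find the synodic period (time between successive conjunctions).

Convert to SI: T₁ = 1.226 minutes = 73.56 s; T₂ = 11.01 days = 951264 s.
T_syn = |T₁ · T₂ / (T₁ − T₂)|.
T_syn = |73.56 · 951264 / (73.56 − 951264)| s ≈ 73.57 s = 1.226 minutes.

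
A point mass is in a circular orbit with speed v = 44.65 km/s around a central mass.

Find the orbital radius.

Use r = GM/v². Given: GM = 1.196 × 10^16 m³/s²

Convert to SI: v = 44.65 km/s = 44650 m/s.
For a circular orbit, v² = GM / r, so r = GM / v².
r = 1.196e+16 / (44650)² m ≈ 5.999e+06 m = 5.999 Mm.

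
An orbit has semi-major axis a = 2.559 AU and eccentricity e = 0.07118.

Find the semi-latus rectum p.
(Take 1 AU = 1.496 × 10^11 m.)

Convert to SI: a = 2.559 AU = 3.82826e+11 m.
p = a (1 − e²).
p = 3.82826e+11 · (1 − (0.07118)²) = 3.82826e+11 · 0.994933 ≈ 3.809e+11 m = 2.546 AU.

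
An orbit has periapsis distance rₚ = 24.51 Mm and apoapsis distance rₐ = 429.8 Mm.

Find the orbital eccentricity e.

Convert to SI: rₚ = 24.51 Mm = 2.451e+07 m; rₐ = 429.8 Mm = 4.298e+08 m.
e = (rₐ − rₚ) / (rₐ + rₚ).
e = (4.298e+08 − 2.451e+07) / (4.298e+08 + 2.451e+07) = 4.0529e+08 / 4.5431e+08 ≈ 0.8921.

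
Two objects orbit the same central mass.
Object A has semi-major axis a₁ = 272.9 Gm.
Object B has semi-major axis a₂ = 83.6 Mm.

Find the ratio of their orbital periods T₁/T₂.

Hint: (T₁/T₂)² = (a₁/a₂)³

Convert to SI: a₁ = 272.9 Gm = 2.729e+11 m; a₂ = 83.6 Mm = 8.36e+07 m.
From Kepler's third law, (T₁/T₂)² = (a₁/a₂)³, so T₁/T₂ = (a₁/a₂)^(3/2).
a₁/a₂ = 2.729e+11 / 8.36e+07 = 3264.35.
T₁/T₂ = (3264.35)^(3/2) ≈ 1.865e+05.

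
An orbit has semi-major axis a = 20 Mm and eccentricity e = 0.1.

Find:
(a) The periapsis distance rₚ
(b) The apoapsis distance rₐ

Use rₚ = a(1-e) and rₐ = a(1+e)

Convert to SI: a = 20 Mm = 2e+07 m.
(a) rₚ = a(1 − e) = 2e+07 · (1 − 0.1) = 2e+07 · 0.9 ≈ 1.8e+07 m = 18 Mm.
(b) rₐ = a(1 + e) = 2e+07 · (1 + 0.1) = 2e+07 · 1.1 ≈ 2.2e+07 m = 22 Mm.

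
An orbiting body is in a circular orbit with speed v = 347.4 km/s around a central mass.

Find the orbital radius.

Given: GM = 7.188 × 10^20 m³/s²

Convert to SI: v = 347.4 km/s = 347400 m/s.
For a circular orbit, v² = GM / r, so r = GM / v².
r = 7.188e+20 / (347400)² m ≈ 5.956e+09 m = 5.956 Gm.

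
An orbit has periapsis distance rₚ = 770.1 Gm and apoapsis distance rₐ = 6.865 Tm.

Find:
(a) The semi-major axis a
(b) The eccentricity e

Convert to SI: rₚ = 770.1 Gm = 7.701e+11 m; rₐ = 6.865 Tm = 6.865e+12 m.
(a) a = (rₚ + rₐ) / 2 = (7.701e+11 + 6.865e+12) / 2 ≈ 3.818e+12 m = 3.818 Tm.
(b) e = (rₐ − rₚ) / (rₐ + rₚ) = (6.865e+12 − 7.701e+11) / (6.865e+12 + 7.701e+11) ≈ 0.7983.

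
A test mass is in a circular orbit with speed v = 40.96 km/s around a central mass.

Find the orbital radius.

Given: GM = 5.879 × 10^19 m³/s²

Convert to SI: v = 40.96 km/s = 40960 m/s.
For a circular orbit, v² = GM / r, so r = GM / v².
r = 5.879e+19 / (40960)² m ≈ 3.504e+10 m = 35.04 Gm.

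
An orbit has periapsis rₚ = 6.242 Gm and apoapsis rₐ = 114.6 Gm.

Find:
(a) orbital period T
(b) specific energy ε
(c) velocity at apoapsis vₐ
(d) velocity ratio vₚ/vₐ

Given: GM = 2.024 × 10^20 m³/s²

Convert to SI: rₚ = 6.242 Gm = 6.242e+09 m; rₐ = 114.6 Gm = 1.146e+11 m.
(a) With a = (rₚ + rₐ)/2 = 6.0421e+10 m, T = 2π √(a³/GM) = 2π √((6.0421e+10)³/2.024e+20) s ≈ 6.559e+06 s
(b) With a = (rₚ + rₐ)/2 = 6.0421e+10 m, ε = −GM/(2a) = −2.024e+20/(2 · 6.0421e+10) J/kg ≈ -1.675e+09 J/kg
(c) With a = (rₚ + rₐ)/2 = 6.0421e+10 m, vₐ = √(GM (2/rₐ − 1/a)) = √(2.024e+20 · (2/1.146e+11 − 1/6.0421e+10)) m/s ≈ 1.351e+04 m/s
(d) Conservation of angular momentum (rₚvₚ = rₐvₐ) gives vₚ/vₐ = rₐ/rₚ = 1.146e+11/6.242e+09 ≈ 18.36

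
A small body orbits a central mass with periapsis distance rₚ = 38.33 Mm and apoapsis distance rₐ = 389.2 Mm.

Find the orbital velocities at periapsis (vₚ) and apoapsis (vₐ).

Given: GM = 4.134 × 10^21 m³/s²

Convert to SI: rₚ = 38.33 Mm = 3.833e+07 m; rₐ = 389.2 Mm = 3.892e+08 m.
Use the vis-viva equation v² = GM(2/r − 1/a) with a = (rₚ + rₐ)/2 = (3.833e+07 + 3.892e+08)/2 = 2.13765e+08 m.
vₚ = √(GM · (2/rₚ − 1/a)) = √(4.134e+21 · (2/3.833e+07 − 1/2.13765e+08)) m/s ≈ 1.401e+07 m/s = 1.401e+04 km/s.
vₐ = √(GM · (2/rₐ − 1/a)) = √(4.134e+21 · (2/3.892e+08 − 1/2.13765e+08)) m/s ≈ 1.38e+06 m/s = 1380 km/s.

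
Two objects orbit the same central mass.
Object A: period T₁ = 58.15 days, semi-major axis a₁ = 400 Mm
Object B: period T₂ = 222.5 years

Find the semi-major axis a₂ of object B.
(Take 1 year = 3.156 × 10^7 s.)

Convert to SI: T₁ = 58.15 days = 5.02416e+06 s; a₁ = 400 Mm = 4e+08 m; T₂ = 222.5 years = 7.0221e+09 s.
Kepler's third law: (T₁/T₂)² = (a₁/a₂)³ ⇒ a₂ = a₁ · (T₂/T₁)^(2/3).
T₂/T₁ = 7.0221e+09 / 5.02416e+06 = 1397.67.
a₂ = 4e+08 · (1397.67)^(2/3) m ≈ 5e+10 m = 50 Gm.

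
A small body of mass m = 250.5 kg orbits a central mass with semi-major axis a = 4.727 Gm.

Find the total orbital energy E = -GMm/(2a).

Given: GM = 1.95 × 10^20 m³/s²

Convert to SI: a = 4.727 Gm = 4.727e+09 m.
E = −GMm / (2a).
E = −1.95e+20 · 250.5 / (2 · 4.727e+09) J ≈ -5.167e+12 J = -5.167 TJ.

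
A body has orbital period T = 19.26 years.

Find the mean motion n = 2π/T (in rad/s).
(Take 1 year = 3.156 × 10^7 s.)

Convert to SI: T = 19.26 years = 6.07846e+08 s.
n = 2π / T.
n = 2π / 6.07846e+08 s ≈ 1.034e-08 rad/s.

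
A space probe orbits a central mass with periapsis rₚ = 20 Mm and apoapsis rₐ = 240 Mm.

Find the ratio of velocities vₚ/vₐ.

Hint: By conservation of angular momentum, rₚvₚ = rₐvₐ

Convert to SI: rₚ = 20 Mm = 2e+07 m; rₐ = 240 Mm = 2.4e+08 m.
Conservation of angular momentum gives rₚvₚ = rₐvₐ, so vₚ/vₐ = rₐ/rₚ.
vₚ/vₐ = 2.4e+08 / 2e+07 ≈ 12.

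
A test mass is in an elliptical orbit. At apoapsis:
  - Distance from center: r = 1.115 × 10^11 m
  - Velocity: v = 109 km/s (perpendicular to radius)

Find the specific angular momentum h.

Convert to SI: v = 109 km/s = 109000 m/s.
With v perpendicular to r, h = r · v.
h = 1.115e+11 · 109000 m²/s ≈ 1.215e+16 m²/s.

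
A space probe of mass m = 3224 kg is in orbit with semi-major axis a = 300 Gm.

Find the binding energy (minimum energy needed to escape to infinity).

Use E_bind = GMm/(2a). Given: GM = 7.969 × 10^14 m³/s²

Convert to SI: a = 300 Gm = 3e+11 m.
Total orbital energy is E = −GMm/(2a); binding energy is E_bind = −E = GMm/(2a).
E_bind = 7.969e+14 · 3224 / (2 · 3e+11) J ≈ 4.282e+06 J = 4.282 MJ.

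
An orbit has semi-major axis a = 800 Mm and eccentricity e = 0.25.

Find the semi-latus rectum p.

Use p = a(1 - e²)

Convert to SI: a = 800 Mm = 8e+08 m.
p = a (1 − e²).
p = 8e+08 · (1 − (0.25)²) = 8e+08 · 0.9375 ≈ 7.5e+08 m = 750 Mm.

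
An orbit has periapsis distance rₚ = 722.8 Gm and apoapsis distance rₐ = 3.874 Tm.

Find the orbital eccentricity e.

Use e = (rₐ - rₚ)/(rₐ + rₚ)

Convert to SI: rₚ = 722.8 Gm = 7.228e+11 m; rₐ = 3.874 Tm = 3.874e+12 m.
e = (rₐ − rₚ) / (rₐ + rₚ).
e = (3.874e+12 − 7.228e+11) / (3.874e+12 + 7.228e+11) = 3.1512e+12 / 4.5968e+12 ≈ 0.6855.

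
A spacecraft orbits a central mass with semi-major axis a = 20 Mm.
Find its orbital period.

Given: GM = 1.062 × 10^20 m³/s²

Convert to SI: a = 20 Mm = 2e+07 m.
Kepler's third law: T = 2π √(a³ / GM).
Substituting a = 2e+07 m and GM = 1.062e+20 m³/s²:
T = 2π √((2e+07)³ / 1.062e+20) s
T ≈ 54.53 s = 54.53 seconds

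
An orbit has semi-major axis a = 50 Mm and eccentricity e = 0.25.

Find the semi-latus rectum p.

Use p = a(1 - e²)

Convert to SI: a = 50 Mm = 5e+07 m.
p = a (1 − e²).
p = 5e+07 · (1 − (0.25)²) = 5e+07 · 0.9375 ≈ 4.688e+07 m = 46.88 Mm.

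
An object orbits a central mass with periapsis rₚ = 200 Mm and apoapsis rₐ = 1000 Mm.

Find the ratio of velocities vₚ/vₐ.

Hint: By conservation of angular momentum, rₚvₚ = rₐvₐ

Convert to SI: rₚ = 200 Mm = 2e+08 m; rₐ = 1000 Mm = 1e+09 m.
Conservation of angular momentum gives rₚvₚ = rₐvₐ, so vₚ/vₐ = rₐ/rₚ.
vₚ/vₐ = 1e+09 / 2e+08 ≈ 5.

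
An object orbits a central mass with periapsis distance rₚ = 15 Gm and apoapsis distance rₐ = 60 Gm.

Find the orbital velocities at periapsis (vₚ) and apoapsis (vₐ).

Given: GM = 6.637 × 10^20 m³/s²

Convert to SI: rₚ = 15 Gm = 1.5e+10 m; rₐ = 60 Gm = 6e+10 m.
Use the vis-viva equation v² = GM(2/r − 1/a) with a = (rₚ + rₐ)/2 = (1.5e+10 + 6e+10)/2 = 3.75e+10 m.
vₚ = √(GM · (2/rₚ − 1/a)) = √(6.637e+20 · (2/1.5e+10 − 1/3.75e+10)) m/s ≈ 2.661e+05 m/s = 266.1 km/s.
vₐ = √(GM · (2/rₐ − 1/a)) = √(6.637e+20 · (2/6e+10 − 1/3.75e+10)) m/s ≈ 6.652e+04 m/s = 66.52 km/s.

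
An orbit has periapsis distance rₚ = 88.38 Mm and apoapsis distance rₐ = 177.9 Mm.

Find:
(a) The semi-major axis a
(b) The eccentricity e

Convert to SI: rₚ = 88.38 Mm = 8.838e+07 m; rₐ = 177.9 Mm = 1.779e+08 m.
(a) a = (rₚ + rₐ) / 2 = (8.838e+07 + 1.779e+08) / 2 ≈ 1.331e+08 m = 133.1 Mm.
(b) e = (rₐ − rₚ) / (rₐ + rₚ) = (1.779e+08 − 8.838e+07) / (1.779e+08 + 8.838e+07) ≈ 0.3362.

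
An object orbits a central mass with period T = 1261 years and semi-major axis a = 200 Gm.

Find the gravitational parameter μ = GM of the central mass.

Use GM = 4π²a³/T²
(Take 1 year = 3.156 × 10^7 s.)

Convert to SI: T = 1261 years = 3.97972e+10 s; a = 200 Gm = 2e+11 m.
GM = 4π² · a³ / T².
GM = 4π² · (2e+11)³ / (3.97972e+10)² m³/s² ≈ 1.994e+14 m³/s² = 1.994 × 10^14 m³/s².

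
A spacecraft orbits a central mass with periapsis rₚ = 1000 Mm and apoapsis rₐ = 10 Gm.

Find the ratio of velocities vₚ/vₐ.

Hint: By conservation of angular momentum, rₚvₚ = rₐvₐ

Convert to SI: rₚ = 1000 Mm = 1e+09 m; rₐ = 10 Gm = 1e+10 m.
Conservation of angular momentum gives rₚvₚ = rₐvₐ, so vₚ/vₐ = rₐ/rₚ.
vₚ/vₐ = 1e+10 / 1e+09 ≈ 10.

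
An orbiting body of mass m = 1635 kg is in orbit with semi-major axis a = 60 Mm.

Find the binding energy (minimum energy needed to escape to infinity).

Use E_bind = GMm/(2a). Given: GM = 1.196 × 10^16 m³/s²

Convert to SI: a = 60 Mm = 6e+07 m.
Total orbital energy is E = −GMm/(2a); binding energy is E_bind = −E = GMm/(2a).
E_bind = 1.196e+16 · 1635 / (2 · 6e+07) J ≈ 1.63e+11 J = 163 GJ.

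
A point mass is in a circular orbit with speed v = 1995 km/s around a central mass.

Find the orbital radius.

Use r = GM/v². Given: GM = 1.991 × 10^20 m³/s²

Convert to SI: v = 1995 km/s = 1.995e+06 m/s.
For a circular orbit, v² = GM / r, so r = GM / v².
r = 1.991e+20 / (1.995e+06)² m ≈ 5.002e+07 m = 50.02 Mm.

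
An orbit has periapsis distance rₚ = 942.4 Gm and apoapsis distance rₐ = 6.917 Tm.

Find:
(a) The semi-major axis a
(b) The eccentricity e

Convert to SI: rₚ = 942.4 Gm = 9.424e+11 m; rₐ = 6.917 Tm = 6.917e+12 m.
(a) a = (rₚ + rₐ) / 2 = (9.424e+11 + 6.917e+12) / 2 ≈ 3.93e+12 m = 3.93 Tm.
(b) e = (rₐ − rₚ) / (rₐ + rₚ) = (6.917e+12 − 9.424e+11) / (6.917e+12 + 9.424e+11) ≈ 0.7602.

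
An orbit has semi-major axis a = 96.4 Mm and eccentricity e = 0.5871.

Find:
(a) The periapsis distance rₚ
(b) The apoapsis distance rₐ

Convert to SI: a = 96.4 Mm = 9.64e+07 m.
(a) rₚ = a(1 − e) = 9.64e+07 · (1 − 0.5871) = 9.64e+07 · 0.4129 ≈ 3.98e+07 m = 39.8 Mm.
(b) rₐ = a(1 + e) = 9.64e+07 · (1 + 0.5871) = 9.64e+07 · 1.5871 ≈ 1.53e+08 m = 153 Mm.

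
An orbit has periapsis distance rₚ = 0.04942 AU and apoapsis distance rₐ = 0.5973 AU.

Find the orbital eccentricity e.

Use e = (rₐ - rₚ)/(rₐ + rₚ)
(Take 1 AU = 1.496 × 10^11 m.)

Convert to SI: rₚ = 0.04942 AU = 7.39323e+09 m; rₐ = 0.5973 AU = 8.93561e+10 m.
e = (rₐ − rₚ) / (rₐ + rₚ).
e = (8.93561e+10 − 7.39323e+09) / (8.93561e+10 + 7.39323e+09) = 8.19628e+10 / 9.67493e+10 ≈ 0.8472.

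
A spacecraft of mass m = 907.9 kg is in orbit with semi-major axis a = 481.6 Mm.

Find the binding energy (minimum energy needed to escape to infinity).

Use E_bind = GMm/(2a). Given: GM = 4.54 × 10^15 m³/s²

Convert to SI: a = 481.6 Mm = 4.816e+08 m.
Total orbital energy is E = −GMm/(2a); binding energy is E_bind = −E = GMm/(2a).
E_bind = 4.54e+15 · 907.9 / (2 · 4.816e+08) J ≈ 4.279e+09 J = 4.279 GJ.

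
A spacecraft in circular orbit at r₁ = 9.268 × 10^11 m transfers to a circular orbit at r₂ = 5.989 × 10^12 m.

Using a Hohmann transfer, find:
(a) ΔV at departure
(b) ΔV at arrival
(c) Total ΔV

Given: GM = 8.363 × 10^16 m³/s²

Transfer semi-major axis: a_t = (r₁ + r₂)/2 = (9.268e+11 + 5.989e+12)/2 = 3.4579e+12 m.
Circular speeds: v₁ = √(GM/r₁) = 300.392 m/s, v₂ = √(GM/r₂) = 118.169 m/s.
Transfer speeds (vis-viva v² = GM(2/r − 1/a_t)): v₁ᵗ = 395.329 m/s, v₂ᵗ = 61.1774 m/s.
(a) ΔV₁ = |v₁ᵗ − v₁| ≈ 94.94 m/s = 94.94 m/s.
(b) ΔV₂ = |v₂ − v₂ᵗ| ≈ 56.99 m/s = 56.99 m/s.
(c) ΔV_total = ΔV₁ + ΔV₂ ≈ 151.9 m/s = 151.9 m/s.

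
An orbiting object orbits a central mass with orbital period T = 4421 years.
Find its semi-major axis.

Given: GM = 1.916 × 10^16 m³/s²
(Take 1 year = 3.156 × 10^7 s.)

Convert to SI: T = 4421 years = 1.39527e+11 s.
Invert Kepler's third law: a = (GM · T² / (4π²))^(1/3).
Substituting T = 1.39527e+11 s and GM = 1.916e+16 m³/s²:
a = (1.916e+16 · (1.39527e+11)² / (4π²))^(1/3) m
a ≈ 2.114e+12 m = 2.114 Tm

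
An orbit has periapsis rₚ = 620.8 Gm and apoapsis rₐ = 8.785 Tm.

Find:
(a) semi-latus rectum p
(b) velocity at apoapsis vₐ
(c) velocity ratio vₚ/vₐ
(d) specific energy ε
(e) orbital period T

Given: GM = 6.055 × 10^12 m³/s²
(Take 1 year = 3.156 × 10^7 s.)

Convert to SI: rₚ = 620.8 Gm = 6.208e+11 m; rₐ = 8.785 Tm = 8.785e+12 m.
(a) From a = (rₚ + rₐ)/2 = 4.7029e+12 m and e = (rₐ − rₚ)/(rₐ + rₚ) = 0.867996, p = a(1 − e²) = 4.7029e+12 · (1 − (0.867996)²) ≈ 1.16e+12 m
(b) With a = (rₚ + rₐ)/2 = 4.7029e+12 m, vₐ = √(GM (2/rₐ − 1/a)) = √(6.055e+12 · (2/8.785e+12 − 1/4.7029e+12)) m/s ≈ 0.3016 m/s
(c) Conservation of angular momentum (rₚvₚ = rₐvₐ) gives vₚ/vₐ = rₐ/rₚ = 8.785e+12/6.208e+11 ≈ 14.15
(d) With a = (rₚ + rₐ)/2 = 4.7029e+12 m, ε = −GM/(2a) = −6.055e+12/(2 · 4.7029e+12) J/kg ≈ -0.6438 J/kg
(e) With a = (rₚ + rₐ)/2 = 4.7029e+12 m, T = 2π √(a³/GM) = 2π √((4.7029e+12)³/6.055e+12) s ≈ 2.604e+13 s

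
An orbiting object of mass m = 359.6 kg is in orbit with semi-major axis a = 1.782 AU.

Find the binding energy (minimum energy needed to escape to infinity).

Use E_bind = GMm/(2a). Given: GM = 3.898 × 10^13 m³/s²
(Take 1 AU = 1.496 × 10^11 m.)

Convert to SI: a = 1.782 AU = 2.66587e+11 m.
Total orbital energy is E = −GMm/(2a); binding energy is E_bind = −E = GMm/(2a).
E_bind = 3.898e+13 · 359.6 / (2 · 2.66587e+11) J ≈ 2.629e+04 J = 26.29 kJ.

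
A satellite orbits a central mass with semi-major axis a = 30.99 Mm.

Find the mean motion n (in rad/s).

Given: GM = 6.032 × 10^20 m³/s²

Convert to SI: a = 30.99 Mm = 3.099e+07 m.
n = √(GM / a³).
n = √(6.032e+20 / (3.099e+07)³) rad/s ≈ 0.1424 rad/s.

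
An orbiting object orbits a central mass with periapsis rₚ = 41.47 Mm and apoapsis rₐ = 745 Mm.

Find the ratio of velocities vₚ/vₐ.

Convert to SI: rₚ = 41.47 Mm = 4.147e+07 m; rₐ = 745 Mm = 7.45e+08 m.
Conservation of angular momentum gives rₚvₚ = rₐvₐ, so vₚ/vₐ = rₐ/rₚ.
vₚ/vₐ = 7.45e+08 / 4.147e+07 ≈ 17.96.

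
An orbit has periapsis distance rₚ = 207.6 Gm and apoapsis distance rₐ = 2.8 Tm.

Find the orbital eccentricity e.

Convert to SI: rₚ = 207.6 Gm = 2.076e+11 m; rₐ = 2.8 Tm = 2.8e+12 m.
e = (rₐ − rₚ) / (rₐ + rₚ).
e = (2.8e+12 − 2.076e+11) / (2.8e+12 + 2.076e+11) = 2.5924e+12 / 3.0076e+12 ≈ 0.8619.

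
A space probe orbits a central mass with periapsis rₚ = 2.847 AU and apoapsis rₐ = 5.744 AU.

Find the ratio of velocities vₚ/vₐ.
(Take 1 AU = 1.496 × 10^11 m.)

Convert to SI: rₚ = 2.847 AU = 4.25911e+11 m; rₐ = 5.744 AU = 8.59302e+11 m.
Conservation of angular momentum gives rₚvₚ = rₐvₐ, so vₚ/vₐ = rₐ/rₚ.
vₚ/vₐ = 8.59302e+11 / 4.25911e+11 ≈ 2.018.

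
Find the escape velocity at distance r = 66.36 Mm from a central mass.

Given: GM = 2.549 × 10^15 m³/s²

Convert to SI: r = 66.36 Mm = 6.636e+07 m.
Escape velocity comes from setting total energy to zero: ½v² − GM/r = 0 ⇒ v_esc = √(2GM / r).
v_esc = √(2 · 2.549e+15 / 6.636e+07) m/s ≈ 8765 m/s = 8.765 km/s.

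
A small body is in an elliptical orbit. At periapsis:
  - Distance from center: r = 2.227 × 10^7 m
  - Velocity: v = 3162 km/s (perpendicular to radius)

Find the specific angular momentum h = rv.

Convert to SI: v = 3162 km/s = 3.162e+06 m/s.
With v perpendicular to r, h = r · v.
h = 2.227e+07 · 3.162e+06 m²/s ≈ 7.042e+13 m²/s.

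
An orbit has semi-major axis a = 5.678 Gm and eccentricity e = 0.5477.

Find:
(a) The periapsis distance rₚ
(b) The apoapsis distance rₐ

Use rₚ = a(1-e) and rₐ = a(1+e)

Convert to SI: a = 5.678 Gm = 5.678e+09 m.
(a) rₚ = a(1 − e) = 5.678e+09 · (1 − 0.5477) = 5.678e+09 · 0.4523 ≈ 2.568e+09 m = 2.568 Gm.
(b) rₐ = a(1 + e) = 5.678e+09 · (1 + 0.5477) = 5.678e+09 · 1.5477 ≈ 8.788e+09 m = 8.788 Gm.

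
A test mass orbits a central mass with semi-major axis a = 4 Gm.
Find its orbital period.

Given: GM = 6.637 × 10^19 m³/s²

Convert to SI: a = 4 Gm = 4e+09 m.
Kepler's third law: T = 2π √(a³ / GM).
Substituting a = 4e+09 m and GM = 6.637e+19 m³/s²:
T = 2π √((4e+09)³ / 6.637e+19) s
T ≈ 1.951e+05 s = 2.258 days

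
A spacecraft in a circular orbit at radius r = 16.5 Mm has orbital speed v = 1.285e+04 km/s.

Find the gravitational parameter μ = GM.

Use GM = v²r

Convert to SI: r = 16.5 Mm = 1.65e+07 m; v = 1.285e+04 km/s = 1.285e+07 m/s.
For a circular orbit v² = GM/r, so GM = v² · r.
GM = (1.285e+07)² · 1.65e+07 m³/s² ≈ 2.725e+21 m³/s² = 2.725 × 10^21 m³/s².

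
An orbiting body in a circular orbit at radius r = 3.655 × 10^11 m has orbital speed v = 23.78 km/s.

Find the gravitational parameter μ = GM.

Convert to SI: v = 23.78 km/s = 23780 m/s.
For a circular orbit v² = GM/r, so GM = v² · r.
GM = (23780)² · 3.655e+11 m³/s² ≈ 2.067e+20 m³/s² = 2.067 × 10^20 m³/s².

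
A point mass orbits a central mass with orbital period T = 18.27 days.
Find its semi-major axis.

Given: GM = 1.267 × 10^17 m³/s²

Convert to SI: T = 18.27 days = 1.57853e+06 s.
Invert Kepler's third law: a = (GM · T² / (4π²))^(1/3).
Substituting T = 1.57853e+06 s and GM = 1.267e+17 m³/s²:
a = (1.267e+17 · (1.57853e+06)² / (4π²))^(1/3) m
a ≈ 2e+09 m = 2 Gm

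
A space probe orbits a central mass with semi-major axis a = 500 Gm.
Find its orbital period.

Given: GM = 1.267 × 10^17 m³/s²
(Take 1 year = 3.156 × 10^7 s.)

Convert to SI: a = 500 Gm = 5e+11 m.
Kepler's third law: T = 2π √(a³ / GM).
Substituting a = 5e+11 m and GM = 1.267e+17 m³/s²:
T = 2π √((5e+11)³ / 1.267e+17) s
T ≈ 6.241e+09 s = 197.7 years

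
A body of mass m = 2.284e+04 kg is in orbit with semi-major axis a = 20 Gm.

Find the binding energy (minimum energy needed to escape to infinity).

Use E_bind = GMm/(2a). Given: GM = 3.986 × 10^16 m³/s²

Convert to SI: a = 20 Gm = 2e+10 m.
Total orbital energy is E = −GMm/(2a); binding energy is E_bind = −E = GMm/(2a).
E_bind = 3.986e+16 · 2.284e+04 / (2 · 2e+10) J ≈ 2.276e+10 J = 22.76 GJ.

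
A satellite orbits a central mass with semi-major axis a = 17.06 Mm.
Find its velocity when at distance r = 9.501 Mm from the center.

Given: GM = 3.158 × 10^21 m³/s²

Convert to SI: a = 17.06 Mm = 1.706e+07 m; r = 9.501 Mm = 9.501e+06 m.
Vis-viva: v = √(GM · (2/r − 1/a)).
2/r − 1/a = 2/9.501e+06 − 1/1.706e+07 = 1.51888e-07 m⁻¹.
v = √(3.158e+21 · 1.51888e-07) m/s ≈ 2.19e+07 m/s = 2.19e+04 km/s.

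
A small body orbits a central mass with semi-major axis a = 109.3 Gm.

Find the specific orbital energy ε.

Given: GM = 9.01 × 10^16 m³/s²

Convert to SI: a = 109.3 Gm = 1.093e+11 m.
ε = −GM / (2a).
ε = −9.01e+16 / (2 · 1.093e+11) J/kg ≈ -4.122e+05 J/kg = -412.2 kJ/kg.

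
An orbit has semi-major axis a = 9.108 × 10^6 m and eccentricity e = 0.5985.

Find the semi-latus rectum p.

p = a (1 − e²).
p = 9.108e+06 · (1 − (0.5985)²) = 9.108e+06 · 0.641798 ≈ 5.845e+06 m = 5.845 × 10^6 m.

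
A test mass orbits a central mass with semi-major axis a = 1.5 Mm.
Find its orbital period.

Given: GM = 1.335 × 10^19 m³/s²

Convert to SI: a = 1.5 Mm = 1.5e+06 m.
Kepler's third law: T = 2π √(a³ / GM).
Substituting a = 1.5e+06 m and GM = 1.335e+19 m³/s²:
T = 2π √((1.5e+06)³ / 1.335e+19) s
T ≈ 3.159 s = 3.159 seconds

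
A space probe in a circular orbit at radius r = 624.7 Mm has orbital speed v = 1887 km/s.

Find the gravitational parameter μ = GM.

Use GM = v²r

Convert to SI: r = 624.7 Mm = 6.247e+08 m; v = 1887 km/s = 1.887e+06 m/s.
For a circular orbit v² = GM/r, so GM = v² · r.
GM = (1.887e+06)² · 6.247e+08 m³/s² ≈ 2.224e+21 m³/s² = 2.224 × 10^21 m³/s².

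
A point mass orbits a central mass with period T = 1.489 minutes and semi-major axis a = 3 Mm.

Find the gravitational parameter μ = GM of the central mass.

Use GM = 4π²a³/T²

Convert to SI: T = 1.489 minutes = 89.34 s; a = 3 Mm = 3e+06 m.
GM = 4π² · a³ / T².
GM = 4π² · (3e+06)³ / (89.34)² m³/s² ≈ 1.335e+17 m³/s² = 1.335 × 10^17 m³/s².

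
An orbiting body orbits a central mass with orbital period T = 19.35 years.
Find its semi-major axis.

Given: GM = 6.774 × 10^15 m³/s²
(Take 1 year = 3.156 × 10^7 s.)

Convert to SI: T = 19.35 years = 6.10686e+08 s.
Invert Kepler's third law: a = (GM · T² / (4π²))^(1/3).
Substituting T = 6.10686e+08 s and GM = 6.774e+15 m³/s²:
a = (6.774e+15 · (6.10686e+08)² / (4π²))^(1/3) m
a ≈ 4e+10 m = 40 Gm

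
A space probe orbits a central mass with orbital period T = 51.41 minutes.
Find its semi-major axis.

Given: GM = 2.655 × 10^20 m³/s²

Convert to SI: T = 51.41 minutes = 3084.6 s.
Invert Kepler's third law: a = (GM · T² / (4π²))^(1/3).
Substituting T = 3084.6 s and GM = 2.655e+20 m³/s²:
a = (2.655e+20 · (3084.6)² / (4π²))^(1/3) m
a ≈ 4e+08 m = 400 Mm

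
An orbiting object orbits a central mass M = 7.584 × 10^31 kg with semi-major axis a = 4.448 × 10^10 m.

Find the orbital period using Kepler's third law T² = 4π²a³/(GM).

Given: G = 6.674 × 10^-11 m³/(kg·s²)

GM = G · M = 6.674e-11 · 7.584e+31 = 5.06156e+21 m³/s².
Kepler's third law: T = 2π √(a³ / GM).
Substituting a = 4.448e+10 m and GM = 5.06156e+21 m³/s²:
T = 2π √((4.448e+10)³ / 5.06156e+21) s
T ≈ 8.285e+05 s = 9.589 days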